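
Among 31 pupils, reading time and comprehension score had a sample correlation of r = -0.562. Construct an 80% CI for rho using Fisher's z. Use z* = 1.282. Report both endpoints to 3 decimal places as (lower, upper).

(-0.705, -0.374)

Fisher z: z_r = atanh(r) = ½·ln((1+(-0.562))/(1−(-0.562))) = -0.635752
SE(z) = 1/√(n−3) = 1/√28 = 0.188982
80% ⇒ z* = 1.282; margin = 1.282·0.188982 = 0.242275
CI on z-scale: (-0.878027, -0.393477)
Back-transform: tanh(-0.878027) = -0.705430, tanh(-0.393477) = -0.374354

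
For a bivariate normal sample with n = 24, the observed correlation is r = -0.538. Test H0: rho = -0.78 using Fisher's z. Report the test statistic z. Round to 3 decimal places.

Fisher z: atanh(-0.538) = -0.601337, atanh(-0.78) = -1.045371
z = (z_r − z_0)·√(n−3) = (-0.601337 − (-1.045371))·√21 = 0.444034 · 4.582576 = 2.035

2.035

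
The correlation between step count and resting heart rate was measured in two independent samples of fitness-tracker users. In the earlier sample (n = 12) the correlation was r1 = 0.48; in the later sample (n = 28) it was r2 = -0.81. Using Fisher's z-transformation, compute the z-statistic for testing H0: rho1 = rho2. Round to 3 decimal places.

4.245

z1 = atanh(0.48) = 0.522984,  z2 = atanh(-0.81) = -1.127029
SE = √(1/(n1−3) + 1/(n2−3)) = √(1/9 + 1/25) = √(0.1111111 + 0.0400000) = √0.1511111 = 0.388730
z = (z1 − z2)/SE = (0.522984 − (-1.127029)) / 0.388730 = 1.650013 / 0.388730 = 4.245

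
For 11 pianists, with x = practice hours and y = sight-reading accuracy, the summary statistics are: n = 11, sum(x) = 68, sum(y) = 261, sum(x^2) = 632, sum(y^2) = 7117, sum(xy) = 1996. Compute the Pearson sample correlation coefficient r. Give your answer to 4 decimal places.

0.8650

Numerator: nΣxy − (Σx)(Σy) = 11·1996 − (68)(261) = 4208
Denominator: √[(nΣx²−(Σx)²)(nΣy²−(Σy)²)]
  nΣx²−(Σx)² = 11·632 − 4624 = 2328;  nΣy²−(Σy)² = 11·7117 − 68121 = 10166
  √(2328·10166) = √23666448 = 4864.8174
r = 4208 / 4864.8174 = 0.8650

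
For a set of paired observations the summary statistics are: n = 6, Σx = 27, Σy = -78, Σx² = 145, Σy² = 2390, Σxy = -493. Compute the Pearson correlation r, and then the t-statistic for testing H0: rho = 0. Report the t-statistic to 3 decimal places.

Numerator: nΣxy − (Σx)(Σy) = 6·(-493) − (27)(-78) = -852
Denominator: √[(nΣx²−(Σx)²)(nΣy²−(Σy)²)]
  nΣx²−(Σx)² = 6·145 − 729 = 141;  nΣy²−(Σy)² = 6·2390 − 6084 = 8256
  √(141·8256) = √1164096 = 1078.9328
r = -852 / 1078.9328 = -0.7897
t = r·√(n−2)/√(1−r²) = -0.7897·√4 / √(1−0.623626) = -1.579400 / 0.613493 = -2.574

-2.574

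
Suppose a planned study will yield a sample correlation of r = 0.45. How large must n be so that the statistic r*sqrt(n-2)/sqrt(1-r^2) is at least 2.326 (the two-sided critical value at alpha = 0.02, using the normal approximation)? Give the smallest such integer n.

24

Need r·√(n−2)/√(1−r²) ≥ 2.326
√(n−2) ≥ 2.326·√(1−0.2025) / 0.45 = 2.326·0.893029 / 0.45 = 4.6160
n−2 ≥ 21.3075  ⇒  n ≥ 23.3075
Smallest integer n = 24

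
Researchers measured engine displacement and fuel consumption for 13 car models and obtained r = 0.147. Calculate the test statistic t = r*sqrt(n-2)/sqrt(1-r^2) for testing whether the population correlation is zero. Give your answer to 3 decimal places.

0.493

1 − r² = 1 − 0.021609 = 0.978391;  √(1−r²) = 0.989136
√(n−2) = √11 = 3.316625
t = r·√(n−2)/√(1−r²) = 0.147 · 3.316625 / 0.989136 = 0.493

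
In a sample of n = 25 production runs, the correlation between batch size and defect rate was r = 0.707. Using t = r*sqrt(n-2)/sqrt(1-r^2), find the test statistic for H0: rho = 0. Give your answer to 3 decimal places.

4.794

t = r·√(n−2) / √(1−r²) with r = 0.707, n = 25
  = 0.707·√23 / √(1 − 0.499849)
  = 0.707·4.795832 / 0.707214
  = 3.390653 / 0.707214 = 4.794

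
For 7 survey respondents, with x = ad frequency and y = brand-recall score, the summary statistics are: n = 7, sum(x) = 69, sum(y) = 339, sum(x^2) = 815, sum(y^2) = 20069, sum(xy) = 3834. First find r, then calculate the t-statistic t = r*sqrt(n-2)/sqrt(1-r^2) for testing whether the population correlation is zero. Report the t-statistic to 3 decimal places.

S_xy = nΣxy − ΣxΣy = 7·3834 − 69·339 = 26838 − 23391 = 3447
S_xx = nΣx² − (Σx)² = 7·815 − 69² = 5705 − 4761 = 944
S_yy = nΣy² − (Σy)² = 7·20069 − 339² = 140483 − 114921 = 25562
r = S_xy / √(S_xx·S_yy) = 3447 / √(944·25562) = 3447 / √24130528 = 3447 / 4912.2834 = 0.7017
t = r·√(n−2)/√(1−r²) = 0.7017·√5 / √(1−0.492383) = 1.569049 / 0.712472 = 2.202

2.202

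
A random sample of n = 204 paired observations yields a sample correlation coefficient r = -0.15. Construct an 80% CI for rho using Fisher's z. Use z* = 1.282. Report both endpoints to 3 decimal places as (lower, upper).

z_r = atanh(-0.15) = -0.151140;  SE = 1/√(n−3) = 1/√201 = 0.070535
z-limits: -0.151140 ± 1.282·0.070535 = -0.151140 ± 0.090426 = [-0.241566, -0.060714]
ρ-limits: (tanh -0.241566, tanh -0.060714) = (-0.237, -0.061)

(-0.237, -0.061)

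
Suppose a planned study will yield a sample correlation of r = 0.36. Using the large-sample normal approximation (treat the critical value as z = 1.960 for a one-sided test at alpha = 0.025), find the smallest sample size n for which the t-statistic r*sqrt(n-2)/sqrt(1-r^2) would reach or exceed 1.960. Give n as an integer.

28

r√(n−2)/√(1−r²) ≥ 1.960  ⇔  n−2 ≥ (1.960)²·(1−r²)/r²
(1−r²)/r² = (1−0.1296)/0.1296 = 6.7160
n ≥ 2 + 3.8416·6.7160 = 2 + 25.8002 = 27.8002
⌈27.8002⌉ = 28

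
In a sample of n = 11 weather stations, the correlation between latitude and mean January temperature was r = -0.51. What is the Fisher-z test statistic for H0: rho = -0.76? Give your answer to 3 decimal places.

1.226

z_r = atanh(-0.51) = -0.562730,  z_0 = atanh(-0.76) = -0.996215
SE = 1/√(n−3) = 1/√8 = 0.353553
z = (z_r − z_0)/SE = (-0.562730 − (-0.996215)) / 0.353553 = 0.433485 / 0.353553 = 1.226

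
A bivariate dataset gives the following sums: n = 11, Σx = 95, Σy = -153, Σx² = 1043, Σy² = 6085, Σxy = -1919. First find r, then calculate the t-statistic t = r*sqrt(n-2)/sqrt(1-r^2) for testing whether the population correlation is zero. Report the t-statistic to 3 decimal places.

S_xy = nΣxy − ΣxΣy = 11·(-1919) − 95·(-153) = -21109 − (-14535) = -6574
S_xx = nΣx² − (Σx)² = 11·1043 − 95² = 11473 − 9025 = 2448
S_yy = nΣy² − (Σy)² = 11·6085 − (-153)² = 66935 − 23409 = 43526
r = S_xy / √(S_xx·S_yy) = -6574 / √(2448·43526) = -6574 / √106551648 = -6574 / 10322.3858 = -0.6369
t = r·√(n−2)/√(1−r²) = -0.6369·√9 / √(1−0.405642) = -1.910700 / 0.770946 = -2.478

-2.478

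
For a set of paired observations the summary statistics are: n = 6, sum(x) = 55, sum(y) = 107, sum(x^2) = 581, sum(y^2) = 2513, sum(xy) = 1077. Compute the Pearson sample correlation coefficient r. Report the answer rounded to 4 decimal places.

S_xy = nΣxy − ΣxΣy = 6·1077 − 55·107 = 6462 − 5885 = 577
S_xx = nΣx² − (Σx)² = 6·581 − 55² = 3486 − 3025 = 461
S_yy = nΣy² − (Σy)² = 6·2513 − 107² = 15078 − 11449 = 3629
r = S_xy / √(S_xx·S_yy) = 577 / √(461·3629) = 577 / √1672969 = 577 / 1293.4330 = 0.4461

0.4461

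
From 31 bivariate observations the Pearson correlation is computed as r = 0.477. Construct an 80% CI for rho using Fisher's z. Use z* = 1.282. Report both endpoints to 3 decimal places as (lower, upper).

(0.270, 0.642)

Fisher z: z_r = atanh(r) = ½·ln((1+0.477)/(1−0.477)) = 0.519093
SE(z) = 1/√(n−3) = 1/√28 = 0.188982
80% ⇒ z* = 1.282; margin = 1.282·0.188982 = 0.242275
CI on z-scale: (0.276818, 0.761368)
Back-transform: tanh(0.276818) = 0.269958, tanh(0.761368) = 0.641882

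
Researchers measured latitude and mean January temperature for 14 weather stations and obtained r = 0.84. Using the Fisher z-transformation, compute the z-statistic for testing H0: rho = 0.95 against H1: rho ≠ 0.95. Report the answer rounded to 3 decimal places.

-2.025

z_r = atanh(0.84) = 1.221174,  z_0 = atanh(0.95) = 1.831781
SE = 1/√(n−3) = 1/√11 = 0.301511
z = (z_r − z_0)/SE = (1.221174 − 1.831781) / 0.301511 = -0.610607 / 0.301511 = -2.025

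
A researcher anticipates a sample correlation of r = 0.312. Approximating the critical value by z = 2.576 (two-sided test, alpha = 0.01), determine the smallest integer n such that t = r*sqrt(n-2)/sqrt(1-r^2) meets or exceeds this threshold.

64

r√(n−2)/√(1−r²) ≥ 2.576  ⇔  n−2 ≥ (2.576)²·(1−r²)/r²
(1−r²)/r² = (1−0.097344)/0.097344 = 9.2728
n ≥ 2 + 6.635776·9.2728 = 2 + 61.5322 = 63.5322
⌈63.5322⌉ = 64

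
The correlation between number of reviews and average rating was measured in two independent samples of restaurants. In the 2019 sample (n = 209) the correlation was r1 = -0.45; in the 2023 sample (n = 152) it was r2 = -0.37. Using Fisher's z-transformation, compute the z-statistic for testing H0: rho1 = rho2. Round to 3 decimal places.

-0.895

Fisher z-transforms: z1 = atanh(-0.45) = -0.484700, z2 = atanh(-0.37) = -0.388423; difference d = -0.096277
Var(d) = 1/206 + 1/149 = 0.0048544 + 0.0067114 = 0.0115658
z = d/√Var(d) = -0.096277 / √0.0115658 = -0.096277 / 0.107544 = -0.895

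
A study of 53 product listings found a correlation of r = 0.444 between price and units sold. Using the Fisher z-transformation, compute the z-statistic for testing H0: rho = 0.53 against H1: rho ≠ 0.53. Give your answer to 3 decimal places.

-0.799

Fisher z: atanh(0.444) = 0.477202, atanh(0.53) = 0.590145
z = (z_r − z_0)·√(n−3) = (0.477202 − 0.590145)·√50 = -0.112943 · 7.071068 = -0.799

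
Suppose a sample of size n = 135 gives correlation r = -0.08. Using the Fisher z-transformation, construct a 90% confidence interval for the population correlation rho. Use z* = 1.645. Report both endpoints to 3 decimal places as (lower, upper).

z_r = atanh(-0.08) = -0.080171;  SE = 1/√(n−3) = 1/√132 = 0.087039
z-limits: -0.080171 ± 1.645·0.087039 = -0.080171 ± 0.143179 = [-0.223350, 0.063008]
ρ-limits: (tanh -0.223350, tanh 0.063008) = (-0.220, 0.063)

(-0.220, 0.063)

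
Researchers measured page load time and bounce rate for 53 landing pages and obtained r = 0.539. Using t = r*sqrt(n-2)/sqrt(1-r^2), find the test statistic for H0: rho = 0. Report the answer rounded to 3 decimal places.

4.570

t = r·√(n−2) / √(1−r²) with r = 0.539, n = 53
  = 0.539·√51 / √(1 − 0.290521)
  = 0.539·7.141428 / 0.842306
  = 3.849230 / 0.842306 = 4.570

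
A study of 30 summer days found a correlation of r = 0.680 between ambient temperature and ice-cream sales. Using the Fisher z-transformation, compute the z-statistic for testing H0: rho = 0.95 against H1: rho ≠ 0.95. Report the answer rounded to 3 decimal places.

Fisher z: atanh(0.680) = 0.829114, atanh(0.95) = 1.831781
z = (z_r − z_0)·√(n−3) = (0.829114 − 1.831781)·√27 = -1.002667 · 5.196152 = -5.210

-5.210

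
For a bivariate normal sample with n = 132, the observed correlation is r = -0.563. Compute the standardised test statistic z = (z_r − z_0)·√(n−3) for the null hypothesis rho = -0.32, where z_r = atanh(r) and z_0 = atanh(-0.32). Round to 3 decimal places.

z_r = atanh(-0.563) = -0.637215,  z_0 = atanh(-0.32) = -0.331647
SE = 1/√(n−3) = 1/√129 = 0.088045
z = (z_r − z_0)/SE = (-0.637215 − (-0.331647)) / 0.088045 = -0.305568 / 0.088045 = -3.471

-3.471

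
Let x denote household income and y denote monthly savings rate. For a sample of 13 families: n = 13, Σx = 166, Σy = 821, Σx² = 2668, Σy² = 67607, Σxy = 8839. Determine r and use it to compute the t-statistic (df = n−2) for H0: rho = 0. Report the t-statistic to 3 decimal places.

-2.239

Numerator: nΣxy − (Σx)(Σy) = 13·8839 − (166)(821) = -21379
Denominator: √[(nΣx²−(Σx)²)(nΣy²−(Σy)²)]
  nΣx²−(Σx)² = 13·2668 − 27556 = 7128;  nΣy²−(Σy)² = 13·67607 − 674041 = 204850
  √(7128·204850) = √1460170800 = 38212.1813
r = -21379 / 38212.1813 = -0.5595
t = r·√(n−2)/√(1−r²) = -0.5595·√11 / √(1−0.313040) = -1.855652 / 0.828831 = -2.239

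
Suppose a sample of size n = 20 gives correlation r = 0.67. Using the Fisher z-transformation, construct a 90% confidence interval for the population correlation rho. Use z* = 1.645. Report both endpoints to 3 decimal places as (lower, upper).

(0.390, 0.837)

z_r = atanh(0.67) = 0.810743;  SE = 1/√(n−3) = 1/√17 = 0.242536
z-limits: 0.810743 ± 1.645·0.242536 = 0.810743 ± 0.398972 = [0.411771, 1.209715]
ρ-limits: (tanh 0.411771, tanh 1.209715) = (0.390, 0.837)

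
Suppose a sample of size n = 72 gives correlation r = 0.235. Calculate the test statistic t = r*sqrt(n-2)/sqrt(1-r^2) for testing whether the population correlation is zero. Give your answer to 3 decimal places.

t = r·√(n−2) / √(1−r²) with r = 0.235, n = 72
  = 0.235·√70 / √(1 − 0.055225)
  = 0.235·8.366600 / 0.971995
  = 1.966151 / 0.971995 = 2.023

2.023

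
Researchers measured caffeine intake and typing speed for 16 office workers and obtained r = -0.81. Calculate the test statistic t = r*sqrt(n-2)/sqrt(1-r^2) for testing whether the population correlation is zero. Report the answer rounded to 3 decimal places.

-5.168

1 − r² = 1 − 0.6561 = 0.3439;  √(1−r²) = 0.586430
√(n−2) = √14 = 3.741657
t = r·√(n−2)/√(1−r²) = -0.81 · 3.741657 / 0.586430 = -5.168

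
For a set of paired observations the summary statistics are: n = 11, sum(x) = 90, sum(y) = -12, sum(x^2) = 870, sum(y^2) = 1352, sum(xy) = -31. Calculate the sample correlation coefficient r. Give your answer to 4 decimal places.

Numerator: nΣxy − (Σx)(Σy) = 11·(-31) − (90)(-12) = 739
Denominator: √[(nΣx²−(Σx)²)(nΣy²−(Σy)²)]
  nΣx²−(Σx)² = 11·870 − 8100 = 1470;  nΣy²−(Σy)² = 11·1352 − 144 = 14728
  √(1470·14728) = √21650160 = 4652.9732
r = 739 / 4652.9732 = 0.1588

0.1588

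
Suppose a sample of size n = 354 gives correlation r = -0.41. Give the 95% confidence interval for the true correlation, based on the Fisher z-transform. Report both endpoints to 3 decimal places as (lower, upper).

Fisher z: z_r = atanh(r) = ½·ln((1+(-0.41))/(1−(-0.41))) = -0.435611
SE(z) = 1/√(n−3) = 1/√351 = 0.053376
95% ⇒ z* = 1.960; margin = 1.960·0.053376 = 0.104617
CI on z-scale: (-0.540228, -0.330994)
Back-transform: tanh(-0.540228) = -0.493161, tanh(-0.330994) = -0.319414

(-0.493, -0.319)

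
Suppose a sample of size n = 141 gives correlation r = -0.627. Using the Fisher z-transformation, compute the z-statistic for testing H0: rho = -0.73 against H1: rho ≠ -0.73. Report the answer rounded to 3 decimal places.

z_r = atanh(-0.627) = -0.736457,  z_0 = atanh(-0.73) = -0.928727
SE = 1/√(n−3) = 1/√138 = 0.085126
z = (z_r − z_0)/SE = (-0.736457 − (-0.928727)) / 0.085126 = 0.192270 / 0.085126 = 2.259

2.259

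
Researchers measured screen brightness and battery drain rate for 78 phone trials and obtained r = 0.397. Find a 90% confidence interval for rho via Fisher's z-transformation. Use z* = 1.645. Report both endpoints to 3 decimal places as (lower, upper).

Fisher z: z_r = atanh(r) = ½·ln((1+0.397)/(1−0.397)) = 0.420083
SE(z) = 1/√(n−3) = 1/√75 = 0.115470
90% ⇒ z* = 1.645; margin = 1.645·0.115470 = 0.189948
CI on z-scale: (0.230135, 0.610031)
Back-transform: tanh(0.230135) = 0.226156, tanh(0.610031) = 0.544149

(0.226, 0.544)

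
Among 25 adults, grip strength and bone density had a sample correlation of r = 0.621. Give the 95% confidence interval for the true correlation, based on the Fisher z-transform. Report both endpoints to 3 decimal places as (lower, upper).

(0.299, 0.816)

Fisher z: z_r = atanh(r) = ½·ln((1+0.621)/(1−0.621)) = 0.726631
SE(z) = 1/√(n−3) = 1/√22 = 0.213201
95% ⇒ z* = 1.960; margin = 1.960·0.213201 = 0.417874
CI on z-scale: (0.308757, 1.144505)
Back-transform: tanh(0.308757) = 0.299306, tanh(1.144505) = 0.815926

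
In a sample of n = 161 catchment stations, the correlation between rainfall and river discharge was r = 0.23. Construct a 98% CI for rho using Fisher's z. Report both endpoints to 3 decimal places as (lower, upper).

z_r = atanh(0.23) = 0.234189;  SE = 1/√(n−3) = 1/√158 = 0.079556
z-limits: 0.234189 ± 2.326·0.079556 = 0.234189 ± 0.185047 = [0.049142, 0.419236]
ρ-limits: (tanh 0.049142, tanh 0.419236) = (0.049, 0.396)

(0.049, 0.396)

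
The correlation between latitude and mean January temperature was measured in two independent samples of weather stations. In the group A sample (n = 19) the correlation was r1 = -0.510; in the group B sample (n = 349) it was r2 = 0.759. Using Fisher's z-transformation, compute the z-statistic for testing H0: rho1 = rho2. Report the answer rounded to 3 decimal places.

z1 = atanh(-0.510) = -0.562730,  z2 = atanh(0.759) = 0.993852
SE = √(1/(n1−3) + 1/(n2−3)) = √(1/16 + 1/346) = √(0.0625000 + 0.0028902) = √0.0653902 = 0.255715
z = (z1 − z2)/SE = (-0.562730 − 0.993852) / 0.255715 = -1.556582 / 0.255715 = -6.087

-6.087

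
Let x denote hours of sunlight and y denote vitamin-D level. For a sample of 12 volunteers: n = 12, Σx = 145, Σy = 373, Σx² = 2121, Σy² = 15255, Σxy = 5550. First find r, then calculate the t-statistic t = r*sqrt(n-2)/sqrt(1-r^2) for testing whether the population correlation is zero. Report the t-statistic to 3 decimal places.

6.432

S_xy = nΣxy − ΣxΣy = 12·5550 − 145·373 = 66600 − 54085 = 12515
S_xx = nΣx² − (Σx)² = 12·2121 − 145² = 25452 − 21025 = 4427
S_yy = nΣy² − (Σy)² = 12·15255 − 373² = 183060 − 139129 = 43931
r = S_xy / √(S_xx·S_yy) = 12515 / √(4427·43931) = 12515 / √194482537 = 12515 / 13945.6996 = 0.8974
t = r·√(n−2)/√(1−r²) = 0.8974·√10 / √(1−0.805327) = 2.837828 / 0.441218 = 6.432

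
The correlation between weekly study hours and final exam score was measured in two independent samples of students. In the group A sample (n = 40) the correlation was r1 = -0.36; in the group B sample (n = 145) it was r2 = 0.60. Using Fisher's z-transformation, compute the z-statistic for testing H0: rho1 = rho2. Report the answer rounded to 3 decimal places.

z1 = atanh(-0.36) = -0.376886,  z2 = atanh(0.60) = 0.693147
SE = √(1/(n1−3) + 1/(n2−3)) = √(1/37 + 1/142) = √(0.0270270 + 0.0070423) = √0.0340693 = 0.184579
z = (z1 − z2)/SE = (-0.376886 − 0.693147) / 0.184579 = -1.070033 / 0.184579 = -5.797

-5.797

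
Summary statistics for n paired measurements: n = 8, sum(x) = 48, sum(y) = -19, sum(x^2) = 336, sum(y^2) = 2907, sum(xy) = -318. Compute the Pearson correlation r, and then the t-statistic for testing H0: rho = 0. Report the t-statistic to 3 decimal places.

-1.615

S_xy = nΣxy − ΣxΣy = 8·(-318) − 48·(-19) = -2544 − (-912) = -1632
S_xx = nΣx² − (Σx)² = 8·336 − 48² = 2688 − 2304 = 384
S_yy = nΣy² − (Σy)² = 8·2907 − (-19)² = 23256 − 361 = 22895
r = S_xy / √(S_xx·S_yy) = -1632 / √(384·22895) = -1632 / √8791680 = -1632 / 2965.0767 = -0.5504
t = r·√(n−2)/√(1−r²) = -0.5504·√6 / √(1−0.302940) = -1.348199 / 0.834901 = -1.615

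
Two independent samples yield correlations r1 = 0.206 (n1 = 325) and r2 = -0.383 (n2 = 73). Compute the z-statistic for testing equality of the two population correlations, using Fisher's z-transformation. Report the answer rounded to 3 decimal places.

4.645

Fisher z-transforms: z1 = atanh(0.206) = 0.208990, z2 = atanh(-0.383) = -0.403571; difference d = 0.612561
Var(d) = 1/322 + 1/70 = 0.0031056 + 0.0142857 = 0.0173913
z = d/√Var(d) = 0.612561 / √0.0173913 = 0.612561 / 0.131876 = 4.645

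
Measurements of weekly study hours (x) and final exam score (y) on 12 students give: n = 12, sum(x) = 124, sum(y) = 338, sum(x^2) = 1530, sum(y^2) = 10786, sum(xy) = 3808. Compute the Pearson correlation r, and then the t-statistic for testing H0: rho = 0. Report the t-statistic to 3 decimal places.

Numerator: nΣxy − (Σx)(Σy) = 12·3808 − (124)(338) = 3784
Denominator: √[(nΣx²−(Σx)²)(nΣy²−(Σy)²)]
  nΣx²−(Σx)² = 12·1530 − 15376 = 2984;  nΣy²−(Σy)² = 12·10786 − 114244 = 15188
  √(2984·15188) = √45320992 = 6732.0867
r = 3784 / 6732.0867 = 0.5621
t = r·√(n−2)/√(1−r²) = 0.5621·√10 / √(1−0.315956) = 1.777516 / 0.827070 = 2.149

2.149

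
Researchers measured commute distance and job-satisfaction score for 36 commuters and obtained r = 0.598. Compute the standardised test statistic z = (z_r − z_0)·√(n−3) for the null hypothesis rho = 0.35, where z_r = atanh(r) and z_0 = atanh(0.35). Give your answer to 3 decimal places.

1.865

z_r = atanh(0.598) = 0.690028,  z_0 = atanh(0.35) = 0.365444
SE = 1/√(n−3) = 1/√33 = 0.174078
z = (z_r − z_0)/SE = (0.690028 − 0.365444) / 0.174078 = 0.324584 / 0.174078 = 1.865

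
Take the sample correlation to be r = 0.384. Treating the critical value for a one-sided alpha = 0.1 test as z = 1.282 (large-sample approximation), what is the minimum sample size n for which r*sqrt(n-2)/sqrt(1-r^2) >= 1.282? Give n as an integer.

r√(n−2)/√(1−r²) ≥ 1.282  ⇔  n−2 ≥ (1.282)²·(1−r²)/r²
(1−r²)/r² = (1−0.147456)/0.147456 = 5.7817
n ≥ 2 + 1.643524·5.7817 = 2 + 9.5024 = 11.5024
⌈11.5024⌉ = 12

12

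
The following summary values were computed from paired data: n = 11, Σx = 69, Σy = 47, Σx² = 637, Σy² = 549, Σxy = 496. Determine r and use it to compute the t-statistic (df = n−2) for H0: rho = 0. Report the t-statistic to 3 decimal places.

3.449

Numerator: nΣxy − (Σx)(Σy) = 11·496 − (69)(47) = 2213
Denominator: √[(nΣx²−(Σx)²)(nΣy²−(Σy)²)]
  nΣx²−(Σx)² = 11·637 − 4761 = 2246;  nΣy²−(Σy)² = 11·549 − 2209 = 3830
  √(2246·3830) = √8602180 = 2932.9473
r = 2213 / 2932.9473 = 0.7545
t = r·√(n−2)/√(1−r²) = 0.7545·√9 / √(1−0.569270) = 2.263500 / 0.656300 = 3.449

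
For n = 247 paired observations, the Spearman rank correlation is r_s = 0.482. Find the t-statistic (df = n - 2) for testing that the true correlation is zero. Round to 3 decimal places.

t = r_s·√(n−2) / √(1−r_s²) with r_s = 0.482, n = 247
  = 0.482·√245 / √(1 − 0.232324)
  = 0.482·15.652476 / 0.876171
  = 7.544493 / 0.876171 = 8.611

8.611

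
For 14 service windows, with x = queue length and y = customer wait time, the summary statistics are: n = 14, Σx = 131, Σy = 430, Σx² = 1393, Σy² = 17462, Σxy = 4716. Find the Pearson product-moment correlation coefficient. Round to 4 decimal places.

0.8209

Numerator: nΣxy − (Σx)(Σy) = 14·4716 − (131)(430) = 9694
Denominator: √[(nΣx²−(Σx)²)(nΣy²−(Σy)²)]
  nΣx²−(Σx)² = 14·1393 − 17161 = 2341;  nΣy²−(Σy)² = 14·17462 − 184900 = 59568
  √(2341·59568) = √139448688 = 11808.8394
r = 9694 / 11808.8394 = 0.8209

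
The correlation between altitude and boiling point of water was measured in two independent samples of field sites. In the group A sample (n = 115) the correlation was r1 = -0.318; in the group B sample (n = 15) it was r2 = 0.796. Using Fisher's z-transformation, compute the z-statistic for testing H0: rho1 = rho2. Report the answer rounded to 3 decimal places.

-4.665

Fisher z-transforms: z1 = atanh(-0.318) = -0.329421, z2 = atanh(0.796) = 1.087599; difference d = -1.417020
Var(d) = 1/112 + 1/12 = 0.0089286 + 0.0833333 = 0.0922619
z = d/√Var(d) = -1.417020 / √0.0922619 = -1.417020 / 0.303746 = -4.665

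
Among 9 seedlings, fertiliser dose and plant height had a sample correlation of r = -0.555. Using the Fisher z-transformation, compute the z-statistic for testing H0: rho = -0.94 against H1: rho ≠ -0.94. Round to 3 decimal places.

2.725

z_r = atanh(-0.555) = -0.625578,  z_0 = atanh(-0.94) = -1.738049
SE = 1/√(n−3) = 1/√6 = 0.408248
z = (z_r − z_0)/SE = (-0.625578 − (-1.738049)) / 0.408248 = 1.112471 / 0.408248 = 2.725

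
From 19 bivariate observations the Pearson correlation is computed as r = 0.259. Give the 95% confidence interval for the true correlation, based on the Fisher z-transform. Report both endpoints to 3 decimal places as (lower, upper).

Fisher z: z_r = atanh(r) = ½·ln((1+0.259)/(1−0.259)) = 0.265036
SE(z) = 1/√(n−3) = 1/√16 = 0.250000
95% ⇒ z* = 1.960; margin = 1.960·0.250000 = 0.490000
CI on z-scale: (-0.224964, 0.755036)
Back-transform: tanh(-0.224964) = -0.221244, tanh(0.755036) = 0.638144

(-0.221, 0.638)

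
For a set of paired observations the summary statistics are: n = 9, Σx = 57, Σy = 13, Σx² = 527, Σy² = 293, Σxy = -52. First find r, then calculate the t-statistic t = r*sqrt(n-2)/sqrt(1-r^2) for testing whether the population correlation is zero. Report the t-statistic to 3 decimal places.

-2.144

Numerator: nΣxy − (Σx)(Σy) = 9·(-52) − (57)(13) = -1209
Denominator: √[(nΣx²−(Σx)²)(nΣy²−(Σy)²)]
  nΣx²−(Σx)² = 9·527 − 3249 = 1494;  nΣy²−(Σy)² = 9·293 − 169 = 2468
  √(1494·2468) = √3687192 = 1920.2062
r = -1209 / 1920.2062 = -0.6296
t = r·√(n−2)/√(1−r²) = -0.6296·√7 / √(1−0.396396) = -1.665765 / 0.776920 = -2.144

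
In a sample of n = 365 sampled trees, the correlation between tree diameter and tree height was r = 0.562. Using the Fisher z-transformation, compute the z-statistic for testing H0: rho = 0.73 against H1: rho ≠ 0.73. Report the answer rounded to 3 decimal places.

z_r = atanh(0.562) = 0.635752,  z_0 = atanh(0.73) = 0.928727
SE = 1/√(n−3) = 1/√362 = 0.052559
z = (z_r − z_0)/SE = (0.635752 − 0.928727) / 0.052559 = -0.292975 / 0.052559 = -5.574

-5.574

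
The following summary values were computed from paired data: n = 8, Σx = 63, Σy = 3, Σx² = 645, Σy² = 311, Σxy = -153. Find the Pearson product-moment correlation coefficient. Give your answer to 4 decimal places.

-0.8223

S_xy = nΣxy − ΣxΣy = 8·(-153) − 63·3 = -1224 − 189 = -1413
S_xx = nΣx² − (Σx)² = 8·645 − 63² = 5160 − 3969 = 1191
S_yy = nΣy² − (Σy)² = 8·311 − 3² = 2488 − 9 = 2479
r = S_xy / √(S_xx·S_yy) = -1413 / √(1191·2479) = -1413 / √2952489 = -1413 / 1718.2808 = -0.8223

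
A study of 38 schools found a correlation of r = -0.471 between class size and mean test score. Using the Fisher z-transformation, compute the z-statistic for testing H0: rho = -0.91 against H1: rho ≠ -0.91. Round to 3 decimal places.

6.012

Fisher z: atanh(-0.471) = -0.511355, atanh(-0.91) = -1.527524
z = (z_r − z_0)·√(n−3) = (-0.511355 − (-1.527524))·√35 = 1.016169 · 5.916080 = 6.012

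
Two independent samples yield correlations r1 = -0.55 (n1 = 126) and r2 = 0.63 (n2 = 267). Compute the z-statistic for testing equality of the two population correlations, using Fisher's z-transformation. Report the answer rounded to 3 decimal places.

-12.456

z1 = atanh(-0.55) = -0.618381,  z2 = atanh(0.63) = 0.741416
SE = √(1/(n1−3) + 1/(n2−3)) = √(1/123 + 1/264) = √(0.0081301 + 0.0037879) = √0.0119180 = 0.109170
z = (z1 − z2)/SE = (-0.618381 − 0.741416) / 0.109170 = -1.359797 / 0.109170 = -12.456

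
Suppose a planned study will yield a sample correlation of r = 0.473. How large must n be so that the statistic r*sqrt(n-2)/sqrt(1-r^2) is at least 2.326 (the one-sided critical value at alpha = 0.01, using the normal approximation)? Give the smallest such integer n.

r√(n−2)/√(1−r²) ≥ 2.326  ⇔  n−2 ≥ (2.326)²·(1−r²)/r²
(1−r²)/r² = (1−0.223729)/0.223729 = 3.4697
n ≥ 2 + 5.410276·3.4697 = 2 + 18.7720 = 20.7720
⌈20.7720⌉ = 21

21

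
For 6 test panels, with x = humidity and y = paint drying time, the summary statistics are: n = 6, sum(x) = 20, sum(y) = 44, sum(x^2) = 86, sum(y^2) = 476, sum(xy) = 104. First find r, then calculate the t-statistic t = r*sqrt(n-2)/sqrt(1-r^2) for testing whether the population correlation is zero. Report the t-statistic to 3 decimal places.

-2.523

Numerator: nΣxy − (Σx)(Σy) = 6·104 − (20)(44) = -256
Denominator: √[(nΣx²−(Σx)²)(nΣy²−(Σy)²)]
  nΣx²−(Σx)² = 6·86 − 400 = 116;  nΣy²−(Σy)² = 6·476 − 1936 = 920
  √(116·920) = √106720 = 326.6803
r = -256 / 326.6803 = -0.7836
t = r·√(n−2)/√(1−r²) = -0.7836·√4 / √(1−0.614029) = -1.567200 / 0.621266 = -2.523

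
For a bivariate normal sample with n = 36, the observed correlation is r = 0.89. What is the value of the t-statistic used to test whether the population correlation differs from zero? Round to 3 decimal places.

11.382

t = r·√(n−2) / √(1−r²) with r = 0.89, n = 36
  = 0.89·√34 / √(1 − 0.7921)
  = 0.89·5.830952 / 0.455961
  = 5.189547 / 0.455961 = 11.382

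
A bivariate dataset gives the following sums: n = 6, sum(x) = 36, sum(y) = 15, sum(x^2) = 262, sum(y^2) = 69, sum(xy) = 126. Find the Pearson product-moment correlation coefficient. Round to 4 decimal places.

0.9457

Numerator: nΣxy − (Σx)(Σy) = 6·126 − (36)(15) = 216
Denominator: √[(nΣx²−(Σx)²)(nΣy²−(Σy)²)]
  nΣx²−(Σx)² = 6·262 − 1296 = 276;  nΣy²−(Σy)² = 6·69 − 225 = 189
  √(276·189) = √52164 = 228.3944
r = 216 / 228.3944 = 0.9457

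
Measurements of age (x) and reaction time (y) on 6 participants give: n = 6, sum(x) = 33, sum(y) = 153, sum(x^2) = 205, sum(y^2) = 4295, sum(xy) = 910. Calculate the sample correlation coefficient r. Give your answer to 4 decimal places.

Numerator: nΣxy − (Σx)(Σy) = 6·910 − (33)(153) = 411
Denominator: √[(nΣx²−(Σx)²)(nΣy²−(Σy)²)]
  nΣx²−(Σx)² = 6·205 − 1089 = 141;  nΣy²−(Σy)² = 6·4295 − 23409 = 2361
  √(141·2361) = √332901 = 576.9757
r = 411 / 576.9757 = 0.7123

0.7123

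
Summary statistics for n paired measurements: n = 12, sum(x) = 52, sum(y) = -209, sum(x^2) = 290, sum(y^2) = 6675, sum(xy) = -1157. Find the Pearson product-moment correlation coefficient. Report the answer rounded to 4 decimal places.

S_xy = nΣxy − ΣxΣy = 12·(-1157) − 52·(-209) = -13884 − (-10868) = -3016
S_xx = nΣx² − (Σx)² = 12·290 − 52² = 3480 − 2704 = 776
S_yy = nΣy² − (Σy)² = 12·6675 − (-209)² = 80100 − 43681 = 36419
r = S_xy / √(S_xx·S_yy) = -3016 / √(776·36419) = -3016 / √28261144 = -3016 / 5316.1211 = -0.5673

-0.5673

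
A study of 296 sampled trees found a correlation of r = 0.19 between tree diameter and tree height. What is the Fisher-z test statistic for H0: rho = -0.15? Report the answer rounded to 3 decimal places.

5.879

Fisher z: atanh(0.19) = 0.192337, atanh(-0.15) = -0.151140
z = (z_r − z_0)·√(n−3) = (0.192337 − (-0.151140))·√293 = 0.343477 · 17.117243 = 5.879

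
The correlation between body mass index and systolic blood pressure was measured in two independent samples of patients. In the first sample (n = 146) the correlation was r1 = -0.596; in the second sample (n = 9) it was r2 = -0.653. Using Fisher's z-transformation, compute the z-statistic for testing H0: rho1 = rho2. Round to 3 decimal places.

Fisher z-transforms: z1 = atanh(-0.596) = -0.686920, z2 = atanh(-0.653) = -0.780511; difference d = 0.093591
Var(d) = 1/143 + 1/6 = 0.0069930 + 0.1666667 = 0.1736597
z = d/√Var(d) = 0.093591 / √0.1736597 = 0.093591 / 0.416725 = 0.225

0.225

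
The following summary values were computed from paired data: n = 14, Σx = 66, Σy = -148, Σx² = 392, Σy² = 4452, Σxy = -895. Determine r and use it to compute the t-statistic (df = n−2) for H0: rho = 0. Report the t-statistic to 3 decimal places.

Numerator: nΣxy − (Σx)(Σy) = 14·(-895) − (66)(-148) = -2762
Denominator: √[(nΣx²−(Σx)²)(nΣy²−(Σy)²)]
  nΣx²−(Σx)² = 14·392 − 4356 = 1132;  nΣy²−(Σy)² = 14·4452 − 21904 = 40424
  √(1132·40424) = √45759968 = 6764.6114
r = -2762 / 6764.6114 = -0.4083
t = r·√(n−2)/√(1−r²) = -0.4083·√12 / √(1−0.166709) = -1.414393 / 0.912848 = -1.549

-1.549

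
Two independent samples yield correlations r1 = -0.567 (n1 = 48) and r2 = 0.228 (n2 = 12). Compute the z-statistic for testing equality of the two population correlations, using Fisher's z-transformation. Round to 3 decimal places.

-2.397

Fisher z-transforms: z1 = atanh(-0.567) = -0.643090, z2 = atanh(0.228) = 0.232079; difference d = -0.875169
Var(d) = 1/45 + 1/9 = 0.0222222 + 0.1111111 = 0.1333333
z = d/√Var(d) = -0.875169 / √0.1333333 = -0.875169 / 0.365148 = -2.397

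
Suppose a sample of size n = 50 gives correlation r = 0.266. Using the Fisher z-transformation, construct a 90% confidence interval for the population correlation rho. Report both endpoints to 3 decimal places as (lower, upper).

(0.033, 0.472)

z_r = atanh(0.266) = 0.272554;  SE = 1/√(n−3) = 1/√47 = 0.145865
z-limits: 0.272554 ± 1.645·0.145865 = 0.272554 ± 0.239948 = [0.032606, 0.512502]
ρ-limits: (tanh 0.032606, tanh 0.512502) = (0.033, 0.472)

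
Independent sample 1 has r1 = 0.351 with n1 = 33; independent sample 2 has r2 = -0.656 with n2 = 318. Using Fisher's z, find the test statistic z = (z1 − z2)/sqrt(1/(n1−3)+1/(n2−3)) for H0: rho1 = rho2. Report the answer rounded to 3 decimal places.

z1 = atanh(0.351) = 0.366584,  z2 = atanh(-0.656) = -0.785759
SE = √(1/(n1−3) + 1/(n2−3)) = √(1/30 + 1/315) = √(0.0333333 + 0.0031746) = √0.0365079 = 0.191070
z = (z1 − z2)/SE = (0.366584 − (-0.785759)) / 0.191070 = 1.152343 / 0.191070 = 6.031

6.031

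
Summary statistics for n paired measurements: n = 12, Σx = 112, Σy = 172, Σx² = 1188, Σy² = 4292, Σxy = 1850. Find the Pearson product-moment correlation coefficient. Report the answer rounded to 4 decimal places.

0.4793

S_xy = nΣxy − ΣxΣy = 12·1850 − 112·172 = 22200 − 19264 = 2936
S_xx = nΣx² − (Σx)² = 12·1188 − 112² = 14256 − 12544 = 1712
S_yy = nΣy² − (Σy)² = 12·4292 − 172² = 51504 − 29584 = 21920
r = S_xy / √(S_xx·S_yy) = 2936 / √(1712·21920) = 2936 / √37527040 = 2936 / 6125.9318 = 0.4793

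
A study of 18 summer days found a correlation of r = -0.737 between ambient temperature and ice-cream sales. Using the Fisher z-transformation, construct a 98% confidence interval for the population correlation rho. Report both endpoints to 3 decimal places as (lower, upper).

z_r = atanh(-0.737) = -0.943880;  SE = 1/√(n−3) = 1/√15 = 0.258199
z-limits: -0.943880 ± 2.326·0.258199 = -0.943880 ± 0.600571 = [-1.544451, -0.343309]
ρ-limits: (tanh -1.544451, tanh -0.343309) = (-0.913, -0.330)

(-0.913, -0.330)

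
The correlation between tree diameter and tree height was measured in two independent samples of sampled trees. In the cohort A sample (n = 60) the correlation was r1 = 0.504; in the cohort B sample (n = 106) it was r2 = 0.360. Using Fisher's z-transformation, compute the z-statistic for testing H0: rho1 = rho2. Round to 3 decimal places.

1.077

z1 = atanh(0.504) = 0.554654,  z2 = atanh(0.360) = 0.376886
SE = √(1/(n1−3) + 1/(n2−3)) = √(1/57 + 1/103) = √(0.0175439 + 0.0097087) = √0.0272526 = 0.165084
z = (z1 − z2)/SE = (0.554654 − 0.376886) / 0.165084 = 0.177768 / 0.165084 = 1.077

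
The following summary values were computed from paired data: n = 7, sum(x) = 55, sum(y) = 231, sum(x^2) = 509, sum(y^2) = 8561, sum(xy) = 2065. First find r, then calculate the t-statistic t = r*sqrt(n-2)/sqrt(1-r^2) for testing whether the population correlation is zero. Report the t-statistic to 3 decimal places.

5.708

S_xy = nΣxy − ΣxΣy = 7·2065 − 55·231 = 14455 − 12705 = 1750
S_xx = nΣx² − (Σx)² = 7·509 − 55² = 3563 − 3025 = 538
S_yy = nΣy² − (Σy)² = 7·8561 − 231² = 59927 − 53361 = 6566
r = S_xy / √(S_xx·S_yy) = 1750 / √(538·6566) = 1750 / √3532508 = 1750 / 1879.4967 = 0.9311
t = r·√(n−2)/√(1−r²) = 0.9311·√5 / √(1−0.866947) = 2.082003 / 0.364764 = 5.708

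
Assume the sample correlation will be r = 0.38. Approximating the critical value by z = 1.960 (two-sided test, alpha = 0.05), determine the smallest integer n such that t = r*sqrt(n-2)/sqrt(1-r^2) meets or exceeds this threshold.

Need r·√(n−2)/√(1−r²) ≥ 1.960
√(n−2) ≥ 1.960·√(1−0.1444) / 0.38 = 1.960·0.924986 / 0.38 = 4.7710
n−2 ≥ 22.7624  ⇒  n ≥ 24.7624
Smallest integer n = 25

25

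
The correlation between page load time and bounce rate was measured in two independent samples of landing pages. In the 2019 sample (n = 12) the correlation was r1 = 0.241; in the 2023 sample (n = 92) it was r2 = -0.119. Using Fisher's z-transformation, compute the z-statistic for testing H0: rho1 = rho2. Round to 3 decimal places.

z1 = atanh(0.241) = 0.245836,  z2 = atanh(-0.119) = -0.119567
SE = √(1/(n1−3) + 1/(n2−3)) = √(1/9 + 1/89) = √(0.1111111 + 0.0112360) = √0.1223471 = 0.349782
z = (z1 − z2)/SE = (0.245836 − (-0.119567)) / 0.349782 = 0.365403 / 0.349782 = 1.045

1.045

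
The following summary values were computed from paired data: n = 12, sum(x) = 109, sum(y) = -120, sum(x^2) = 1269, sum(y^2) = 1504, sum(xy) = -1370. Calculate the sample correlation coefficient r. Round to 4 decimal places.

-0.9616

Numerator: nΣxy − (Σx)(Σy) = 12·(-1370) − (109)(-120) = -3360
Denominator: √[(nΣx²−(Σx)²)(nΣy²−(Σy)²)]
  nΣx²−(Σx)² = 12·1269 − 11881 = 3347;  nΣy²−(Σy)² = 12·1504 − 14400 = 3648
  √(3347·3648) = √12209856 = 3494.2604
r = -3360 / 3494.2604 = -0.9616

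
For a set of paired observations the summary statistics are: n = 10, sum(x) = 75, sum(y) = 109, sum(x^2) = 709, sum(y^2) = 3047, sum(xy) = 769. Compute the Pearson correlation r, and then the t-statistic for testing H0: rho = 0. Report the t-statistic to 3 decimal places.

Numerator: nΣxy − (Σx)(Σy) = 10·769 − (75)(109) = -485
Denominator: √[(nΣx²−(Σx)²)(nΣy²−(Σy)²)]
  nΣx²−(Σx)² = 10·709 − 5625 = 1465;  nΣy²−(Σy)² = 10·3047 − 11881 = 18589
  √(1465·18589) = √27232885 = 5218.5137
r = -485 / 5218.5137 = -0.0929
t = r·√(n−2)/√(1−r²) = -0.0929·√8 / √(1−0.008630) = -0.262761 / 0.995676 = -0.264

-0.264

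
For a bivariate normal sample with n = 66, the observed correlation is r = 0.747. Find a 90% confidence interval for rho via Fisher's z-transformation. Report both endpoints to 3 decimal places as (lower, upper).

Fisher z: z_r = atanh(r) = ½·ln((1+0.747)/(1−0.747)) = 0.966133
SE(z) = 1/√(n−3) = 1/√63 = 0.125988
90% ⇒ z* = 1.645; margin = 1.645·0.125988 = 0.207250
CI on z-scale: (0.758883, 1.173383)
Back-transform: tanh(0.758883) = 0.640419, tanh(1.173383) = 0.825354

(0.640, 0.825)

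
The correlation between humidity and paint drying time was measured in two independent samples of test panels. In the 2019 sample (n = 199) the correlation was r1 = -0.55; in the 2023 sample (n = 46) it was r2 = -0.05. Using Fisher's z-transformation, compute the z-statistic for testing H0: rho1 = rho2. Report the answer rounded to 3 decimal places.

-3.375

z1 = atanh(-0.55) = -0.618381,  z2 = atanh(-0.05) = -0.050042
SE = √(1/(n1−3) + 1/(n2−3)) = √(1/196 + 1/43) = √(0.0051020 + 0.0232558) = √0.0283578 = 0.168398
z = (z1 − z2)/SE = (-0.618381 − (-0.050042)) / 0.168398 = -0.568339 / 0.168398 = -3.375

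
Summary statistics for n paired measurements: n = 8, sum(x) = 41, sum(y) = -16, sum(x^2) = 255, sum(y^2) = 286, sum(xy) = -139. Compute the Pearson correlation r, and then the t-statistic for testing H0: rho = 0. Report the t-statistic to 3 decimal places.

-1.547

Numerator: nΣxy − (Σx)(Σy) = 8·(-139) − (41)(-16) = -456
Denominator: √[(nΣx²−(Σx)²)(nΣy²−(Σy)²)]
  nΣx²−(Σx)² = 8·255 − 1681 = 359;  nΣy²−(Σy)² = 8·286 − 256 = 2032
  √(359·2032) = √729488 = 854.1007
r = -456 / 854.1007 = -0.5339
t = r·√(n−2)/√(1−r²) = -0.5339·√6 / √(1−0.285049) = -1.307783 / 0.845548 = -1.547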